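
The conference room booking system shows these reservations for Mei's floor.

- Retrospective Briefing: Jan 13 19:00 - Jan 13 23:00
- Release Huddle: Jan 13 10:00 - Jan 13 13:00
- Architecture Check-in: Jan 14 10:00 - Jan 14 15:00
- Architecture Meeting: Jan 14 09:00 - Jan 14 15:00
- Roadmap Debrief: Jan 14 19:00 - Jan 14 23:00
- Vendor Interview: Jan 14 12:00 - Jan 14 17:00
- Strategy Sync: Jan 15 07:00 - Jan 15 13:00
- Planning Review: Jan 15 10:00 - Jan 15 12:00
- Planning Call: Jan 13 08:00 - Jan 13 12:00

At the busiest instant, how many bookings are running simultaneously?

3

Walk through starts and ends in time order (an end at T is processed before a start at T):
Jan 13 08:00 start Planning Call → 1
Jan 13 10:00 start Release Huddle → 2
Jan 13 12:00 end Planning Call → 1
Jan 13 13:00 end Release Huddle → 0
Jan 13 19:00 start Retrospective Briefing → 1
Jan 13 23:00 end Retrospective Briefing → 0
Jan 14 09:00 start Architecture Meeting → 1
Jan 14 10:00 start Architecture Check-in → 2
Jan 14 12:00 start Vendor Interview → 3
Jan 14 15:00 end Architecture Check-in → 2
Jan 14 15:00 end Architecture Meeting → 1
Jan 14 17:00 end Vendor Interview → 0
Jan 14 19:00 start Roadmap Debrief → 1
Jan 14 23:00 end Roadmap Debrief → 0
Jan 15 07:00 start Strategy Sync → 1
Jan 15 10:00 start Planning Review → 2
Jan 15 12:00 end Planning Review → 1
Jan 15 13:00 end Strategy Sync → 0
Peak is 3, at Jan 14 12:00 (Architecture Check-in, Architecture Meeting, Vendor Interview).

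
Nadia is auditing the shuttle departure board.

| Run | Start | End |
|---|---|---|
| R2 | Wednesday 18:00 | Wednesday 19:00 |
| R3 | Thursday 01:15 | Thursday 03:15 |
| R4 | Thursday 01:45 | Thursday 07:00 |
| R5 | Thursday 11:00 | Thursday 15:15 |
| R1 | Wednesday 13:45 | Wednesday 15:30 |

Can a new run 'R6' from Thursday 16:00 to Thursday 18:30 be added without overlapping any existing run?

R1: ends Wednesday 15:30 at or before R6 starts Thursday 16:00 → clear.
R2: ends Wednesday 19:00 at or before R6 starts Thursday 16:00 → clear.
R3: ends Thursday 03:15 at or before R6 starts Thursday 16:00 → clear.
R4: ends Thursday 07:00 at or before R6 starts Thursday 16:00 → clear.
R5: ends Thursday 15:15 at or before R6 starts Thursday 16:00 → clear.

Yes — the slot is free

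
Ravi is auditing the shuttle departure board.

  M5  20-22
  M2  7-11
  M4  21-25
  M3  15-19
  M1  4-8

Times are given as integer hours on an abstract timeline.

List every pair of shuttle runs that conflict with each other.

Sorted by start: M1, M2, M3, M5, M4.
M2 starts before M1 ends → M1 and M2 overlap.
M3 starts after M1 ends, so nothing later overlaps M1 either.
M3 starts after M2 ends, so nothing later overlaps M2 either.
M5 starts after M3 ends, so nothing later overlaps M3 either.
M4 starts before M5 ends → M5 and M4 overlap.

M1 & M2, M4 & M5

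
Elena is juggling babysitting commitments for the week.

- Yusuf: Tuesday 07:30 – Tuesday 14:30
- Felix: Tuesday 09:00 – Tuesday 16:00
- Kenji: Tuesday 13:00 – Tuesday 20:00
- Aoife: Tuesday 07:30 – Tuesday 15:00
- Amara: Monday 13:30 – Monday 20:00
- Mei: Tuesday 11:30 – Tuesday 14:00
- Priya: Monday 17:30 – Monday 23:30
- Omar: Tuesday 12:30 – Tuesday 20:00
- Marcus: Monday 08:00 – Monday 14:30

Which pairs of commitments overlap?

Check each pair: they overlap iff neither finishes before the other starts.
Sorted by start: Marcus, Amara, Priya, Aoife, Yusuf, Felix, Mei, Omar, Kenji.
Amara starts before Marcus ends → Marcus and Amara overlap.
Priya starts after Marcus ends — done with Marcus.
Priya starts before Amara ends → Amara and Priya overlap.
Aoife starts after Amara ends — done with Amara.
Aoife starts after Priya ends — done with Priya.
Yusuf starts before Aoife ends → Aoife and Yusuf overlap.
Felix starts before Aoife ends → Aoife and Felix overlap.
Mei starts before Aoife ends → Aoife and Mei overlap.
Omar starts before Aoife ends → Aoife and Omar overlap.
Kenji starts before Aoife ends → Aoife and Kenji overlap.
Felix starts before Yusuf ends → Yusuf and Felix overlap.
Mei starts before Yusuf ends → Yusuf and Mei overlap.
Omar starts before Yusuf ends → Yusuf and Omar overlap.
Kenji starts before Yusuf ends → Yusuf and Kenji overlap.
Mei starts before Felix ends → Felix and Mei overlap.
Omar starts before Felix ends → Felix and Omar overlap.
Kenji starts before Felix ends → Felix and Kenji overlap.
Omar starts before Mei ends → Mei and Omar overlap.
Kenji starts before Mei ends → Mei and Kenji overlap.
Kenji starts before Omar ends → Omar and Kenji overlap.

Amara & Marcus, Amara & Priya, Aoife & Felix, Aoife & Kenji, Aoife & Mei, Aoife & Omar, Aoife & Yusuf, Felix & Kenji, Felix & Mei, Felix & Omar, Felix & Yusuf, Kenji & Mei, Kenji & Omar, Kenji & Yusuf, Mei & Omar, Mei & Yusuf, Omar & Yusuf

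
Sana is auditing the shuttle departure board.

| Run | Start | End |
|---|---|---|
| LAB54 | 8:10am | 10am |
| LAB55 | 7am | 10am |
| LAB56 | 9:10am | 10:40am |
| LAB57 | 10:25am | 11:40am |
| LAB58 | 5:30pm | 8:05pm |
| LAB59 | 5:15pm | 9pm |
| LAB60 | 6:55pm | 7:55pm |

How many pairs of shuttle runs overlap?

7

Sorted by start: LAB55, LAB54, LAB56, LAB57, LAB59, LAB58, LAB60.
LAB54 starts before LAB55 ends → LAB55 and LAB54 overlap.
LAB56 starts before LAB55 ends → LAB55 and LAB56 overlap.
LAB57 starts after LAB55 ends, so LAB55 has no further overlaps.
LAB56 starts before LAB54 ends → LAB54 and LAB56 overlap.
LAB57 starts after LAB54 ends, so LAB54 has no further overlaps.
LAB57 starts before LAB56 ends → LAB56 and LAB57 overlap.
LAB59 starts after LAB56 ends, so LAB56 has no further overlaps.
LAB59 starts after LAB57 ends, so LAB57 has no further overlaps.
LAB58 starts before LAB59 ends → LAB59 and LAB58 overlap.
LAB60 starts before LAB59 ends → LAB59 and LAB60 overlap.
LAB60 starts before LAB58 ends → LAB58 and LAB60 overlap.
Overlapping pairs: LAB54 & LAB55, LAB54 & LAB56, LAB55 & LAB56, LAB56 & LAB57, LAB58 & LAB59, LAB58 & LAB60, LAB59 & LAB60 — 7 in total.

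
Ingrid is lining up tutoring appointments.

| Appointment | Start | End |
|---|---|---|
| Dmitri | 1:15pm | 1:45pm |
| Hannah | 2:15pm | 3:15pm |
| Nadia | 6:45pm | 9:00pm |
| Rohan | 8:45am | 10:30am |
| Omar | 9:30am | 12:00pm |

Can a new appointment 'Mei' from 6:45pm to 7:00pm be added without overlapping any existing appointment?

Rohan: ends 10:30am at or before Mei starts 6:45pm → clear.
Omar: ends 12:00pm at or before Mei starts 6:45pm → clear.
Dmitri: ends 1:45pm at or before Mei starts 6:45pm → clear.
Hannah: ends 3:15pm at or before Mei starts 6:45pm → clear.
Nadia: starts 6:45pm before Mei ends 7:00pm, and ends 9:00pm after Mei starts 6:45pm → overlap.
Mei overlaps Nadia.

No — it overlaps Nadia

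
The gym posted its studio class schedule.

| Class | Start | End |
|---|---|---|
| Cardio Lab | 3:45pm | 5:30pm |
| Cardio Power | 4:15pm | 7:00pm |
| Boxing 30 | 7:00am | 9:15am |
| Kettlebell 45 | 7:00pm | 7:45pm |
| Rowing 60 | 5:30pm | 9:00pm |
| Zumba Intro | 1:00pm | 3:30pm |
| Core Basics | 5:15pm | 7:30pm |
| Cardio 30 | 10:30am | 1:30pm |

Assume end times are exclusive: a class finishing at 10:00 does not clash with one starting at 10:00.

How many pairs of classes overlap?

Two intervals overlap when each starts before the other ends.
Sorted by start: Boxing 30, Cardio 30, Zumba Intro, Cardio Lab, Cardio Power, Core Basics, Rowing 60, Kettlebell 45.
Cardio 30 starts after Boxing 30 ends, so nothing later overlaps Boxing 30 either.
Zumba Intro starts before Cardio 30 ends → Cardio 30 and Zumba Intro overlap.
Cardio Lab starts after Cardio 30 ends, so nothing later overlaps Cardio 30 either.
Cardio Lab starts after Zumba Intro ends, so nothing later overlaps Zumba Intro either.
Cardio Power starts before Cardio Lab ends → Cardio Lab and Cardio Power overlap.
Core Basics starts before Cardio Lab ends → Cardio Lab and Core Basics overlap.
Rowing 60 starts exactly when Cardio Lab ends (back-to-back, no overlap), so nothing later overlaps Cardio Lab either.
Core Basics starts before Cardio Power ends → Cardio Power and Core Basics overlap.
Rowing 60 starts before Cardio Power ends → Cardio Power and Rowing 60 overlap.
Kettlebell 45 starts exactly when Cardio Power ends (back-to-back, no overlap).
Rowing 60 starts before Core Basics ends → Core Basics and Rowing 60 overlap.
Kettlebell 45 starts before Core Basics ends → Core Basics and Kettlebell 45 overlap.
Kettlebell 45 starts before Rowing 60 ends → Rowing 60 and Kettlebell 45 overlap.
Overlapping pairs: Cardio 30 & Zumba Intro, Cardio Lab & Cardio Power, Cardio Lab & Core Basics, Cardio Power & Core Basics, Cardio Power & Rowing 60, Core Basics & Kettlebell 45, Core Basics & Rowing 60, Kettlebell 45 & Rowing 60 — 8 in total.

8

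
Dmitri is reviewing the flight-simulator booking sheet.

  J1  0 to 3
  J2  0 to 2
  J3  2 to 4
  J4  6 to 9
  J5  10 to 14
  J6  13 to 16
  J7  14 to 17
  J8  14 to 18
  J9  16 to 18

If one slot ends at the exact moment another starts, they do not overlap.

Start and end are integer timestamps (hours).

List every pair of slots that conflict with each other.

Sorted by start: J1, J2, J3, J4, J5, J6, J7, J8, J9.
J2 starts before J1 ends → J1 and J2 overlap.
J3 starts before J1 ends → J1 and J3 overlap.
J4 starts after J1 ends, so J1 has no further overlaps.
J3 starts exactly when J2 ends (back-to-back, no overlap), so J2 has no further overlaps.
J4 starts after J3 ends, so J3 has no further overlaps.
J5 starts after J4 ends, so J4 has no further overlaps.
J6 starts before J5 ends → J5 and J6 overlap.
J7 starts exactly when J5 ends (back-to-back, no overlap), so J5 has no further overlaps.
J7 starts before J6 ends → J6 and J7 overlap.
J8 starts before J6 ends → J6 and J8 overlap.
J9 starts exactly when J6 ends (back-to-back, no overlap).
J8 starts before J7 ends → J7 and J8 overlap.
J9 starts before J7 ends → J7 and J9 overlap.
J9 starts before J8 ends → J8 and J9 overlap.

J1 & J2, J1 & J3, J5 & J6, J6 & J7, J6 & J8, J7 & J8, J7 & J9, J8 & J9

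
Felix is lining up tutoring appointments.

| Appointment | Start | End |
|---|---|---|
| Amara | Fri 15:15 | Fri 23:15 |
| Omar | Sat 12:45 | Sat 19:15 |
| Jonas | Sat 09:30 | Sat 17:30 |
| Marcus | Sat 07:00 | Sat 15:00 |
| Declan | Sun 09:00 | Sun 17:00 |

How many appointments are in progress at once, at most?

Walk through starts and ends in time order (an end at T is processed before a start at T):
Fri 15:15 start Amara → 1
Fri 23:15 end Amara → 0
Sat 07:00 start Marcus → 1
Sat 09:30 start Jonas → 2
Sat 12:45 start Omar → 3
Sat 15:00 end Marcus → 2
Sat 17:30 end Jonas → 1
Sat 19:15 end Omar → 0
Sun 09:00 start Declan → 1
Sun 17:00 end Declan → 0
Peak is 3, at Sat 12:45 (Jonas, Marcus, Omar).

3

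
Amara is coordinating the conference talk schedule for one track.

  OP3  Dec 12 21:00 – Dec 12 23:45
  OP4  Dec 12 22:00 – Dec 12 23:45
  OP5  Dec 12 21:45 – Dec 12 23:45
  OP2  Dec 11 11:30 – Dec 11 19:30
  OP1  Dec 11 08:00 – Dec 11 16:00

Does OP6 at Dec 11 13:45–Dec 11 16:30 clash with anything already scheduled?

OP1: starts Dec 11 08:00 before OP6 ends Dec 11 16:30, and ends Dec 11 16:00 after OP6 starts Dec 11 13:45 → overlap.
OP2: starts Dec 11 11:30 before OP6 ends Dec 11 16:30, and ends Dec 11 19:30 after OP6 starts Dec 11 13:45 → overlap.
OP3: starts Dec 12 21:00 at or after OP6 ends Dec 11 16:30 → clear.
OP5: starts Dec 12 21:45 at or after OP6 ends Dec 11 16:30 → clear.
OP4: starts Dec 12 22:00 at or after OP6 ends Dec 11 16:30 → clear.
OP6 overlaps OP1, OP2.

Yes — it overlaps OP1, OP2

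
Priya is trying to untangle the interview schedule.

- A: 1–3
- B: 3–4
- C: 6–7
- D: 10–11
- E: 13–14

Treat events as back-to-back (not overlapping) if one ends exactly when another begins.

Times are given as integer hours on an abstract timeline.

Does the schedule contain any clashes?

Two intervals overlap when each starts before the other ends.
Sorted by start: A, B, C, D, E.
B starts exactly when A ends (back-to-back, no overlap), so nothing later overlaps A either.
C starts after B ends, so nothing later overlaps B either.
D starts after C ends, so nothing later overlaps C either.
E starts after D ends.
Every pair is clear; the schedule has no overlaps.

No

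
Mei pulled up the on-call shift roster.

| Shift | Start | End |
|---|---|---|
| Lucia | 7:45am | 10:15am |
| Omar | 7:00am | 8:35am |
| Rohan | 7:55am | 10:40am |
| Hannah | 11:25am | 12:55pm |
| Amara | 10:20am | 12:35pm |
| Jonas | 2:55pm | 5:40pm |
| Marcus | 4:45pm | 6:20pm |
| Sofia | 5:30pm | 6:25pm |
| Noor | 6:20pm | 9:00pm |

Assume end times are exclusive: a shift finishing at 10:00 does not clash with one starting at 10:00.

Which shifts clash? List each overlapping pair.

Amara & Hannah, Amara & Rohan, Jonas & Marcus, Jonas & Sofia, Lucia & Omar, Lucia & Rohan, Marcus & Sofia, Noor & Sofia, Omar & Rohan

Sorted by start: Omar, Lucia, Rohan, Amara, Hannah, Jonas, Marcus, Sofia, Noor.
Lucia starts before Omar ends → Omar and Lucia overlap.
Rohan starts before Omar ends → Omar and Rohan overlap.
Amara starts after Omar ends; Omar is clear from here.
Rohan starts before Lucia ends → Lucia and Rohan overlap.
Amara starts after Lucia ends; Lucia is clear from here.
Amara starts before Rohan ends → Rohan and Amara overlap.
Hannah starts after Rohan ends; Rohan is clear from here.
Hannah starts before Amara ends → Amara and Hannah overlap.
Jonas starts after Amara ends; Amara is clear from here.
Jonas starts after Hannah ends; Hannah is clear from here.
Marcus starts before Jonas ends → Jonas and Marcus overlap.
Sofia starts before Jonas ends → Jonas and Sofia overlap.
Noor starts after Jonas ends.
Sofia starts before Marcus ends → Marcus and Sofia overlap.
Noor starts exactly when Marcus ends (back-to-back, no overlap).
Noor starts before Sofia ends → Sofia and Noor overlap.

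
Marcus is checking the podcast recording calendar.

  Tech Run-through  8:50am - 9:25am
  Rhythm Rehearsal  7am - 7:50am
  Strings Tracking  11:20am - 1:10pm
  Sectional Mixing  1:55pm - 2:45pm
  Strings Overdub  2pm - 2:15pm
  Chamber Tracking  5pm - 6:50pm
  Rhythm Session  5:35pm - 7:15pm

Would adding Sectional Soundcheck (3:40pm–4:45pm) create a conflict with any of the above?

No — it doesn't clash with anything

Rhythm Rehearsal: ends 7:50am at or before Sectional Soundcheck starts 3:40pm → clear.
Tech Run-through: ends 9:25am at or before Sectional Soundcheck starts 3:40pm → clear.
Strings Tracking: ends 1:10pm at or before Sectional Soundcheck starts 3:40pm → clear.
Sectional Mixing: ends 2:45pm at or before Sectional Soundcheck starts 3:40pm → clear.
Strings Overdub: ends 2:15pm at or before Sectional Soundcheck starts 3:40pm → clear.
Chamber Tracking: starts 5pm at or after Sectional Soundcheck ends 4:45pm → clear.
Rhythm Session: starts 5:35pm at or after Sectional Soundcheck ends 4:45pm → clear.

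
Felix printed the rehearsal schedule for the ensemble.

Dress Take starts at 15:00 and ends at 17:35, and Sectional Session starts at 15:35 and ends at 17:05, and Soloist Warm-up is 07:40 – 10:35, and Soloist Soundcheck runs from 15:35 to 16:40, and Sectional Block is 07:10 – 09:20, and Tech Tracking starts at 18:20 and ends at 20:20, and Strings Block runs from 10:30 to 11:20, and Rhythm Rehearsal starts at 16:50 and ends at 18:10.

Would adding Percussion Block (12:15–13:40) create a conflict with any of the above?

No — it doesn't clash with anything

Sectional Block: ends 09:20 at or before Percussion Block starts 12:15 → clear.
Soloist Warm-up: ends 10:35 at or before Percussion Block starts 12:15 → clear.
Strings Block: ends 11:20 at or before Percussion Block starts 12:15 → clear.
Dress Take: starts 15:00 at or after Percussion Block ends 13:40 → clear.
Soloist Soundcheck: starts 15:35 at or after Percussion Block ends 13:40 → clear.
Sectional Session: starts 15:35 at or after Percussion Block ends 13:40 → clear.
Rhythm Rehearsal: starts 16:50 at or after Percussion Block ends 13:40 → clear.
Tech Tracking: starts 18:20 at or after Percussion Block ends 13:40 → clear.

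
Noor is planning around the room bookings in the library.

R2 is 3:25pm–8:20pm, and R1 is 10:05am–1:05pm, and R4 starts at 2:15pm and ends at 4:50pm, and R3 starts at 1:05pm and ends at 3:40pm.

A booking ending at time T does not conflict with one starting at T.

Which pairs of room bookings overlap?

R2 & R3, R2 & R4, R3 & R4

Sorted by start: R1, R3, R4, R2.
R3 starts exactly when R1 ends (back-to-back, no overlap), so R1 has no further overlaps.
R4 starts before R3 ends → R3 and R4 overlap.
R2 starts before R3 ends → R3 and R2 overlap.
R2 starts before R4 ends → R4 and R2 overlap.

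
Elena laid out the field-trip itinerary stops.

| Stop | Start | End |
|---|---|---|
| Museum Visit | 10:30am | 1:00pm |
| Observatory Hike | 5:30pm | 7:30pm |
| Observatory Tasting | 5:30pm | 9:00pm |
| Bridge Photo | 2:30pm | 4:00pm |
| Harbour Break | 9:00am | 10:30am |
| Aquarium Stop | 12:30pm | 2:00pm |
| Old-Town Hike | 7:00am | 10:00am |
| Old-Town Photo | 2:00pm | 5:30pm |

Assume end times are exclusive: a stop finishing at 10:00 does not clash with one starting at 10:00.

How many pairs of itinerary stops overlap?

Check each pair: they overlap iff neither finishes before the other starts.
Sorted by start: Old-Town Hike, Harbour Break, Museum Visit, Aquarium Stop, Old-Town Photo, Bridge Photo, Observatory Tasting, Observatory Hike.
Harbour Break starts before Old-Town Hike ends → Old-Town Hike and Harbour Break overlap.
Museum Visit starts after Old-Town Hike ends; Old-Town Hike is clear from here.
Museum Visit starts exactly when Harbour Break ends (back-to-back, no overlap); Harbour Break is clear from here.
Aquarium Stop starts before Museum Visit ends → Museum Visit and Aquarium Stop overlap.
Old-Town Photo starts after Museum Visit ends; Museum Visit is clear from here.
Old-Town Photo starts exactly when Aquarium Stop ends (back-to-back, no overlap); Aquarium Stop is clear from here.
Bridge Photo starts before Old-Town Photo ends → Old-Town Photo and Bridge Photo overlap.
Observatory Tasting starts exactly when Old-Town Photo ends (back-to-back, no overlap); Old-Town Photo is clear from here.
Observatory Tasting starts after Bridge Photo ends; Bridge Photo is clear from here.
Observatory Hike starts before Observatory Tasting ends → Observatory Tasting and Observatory Hike overlap.
Overlapping pairs: Aquarium Stop & Museum Visit, Bridge Photo & Old-Town Photo, Harbour Break & Old-Town Hike, Observatory Hike & Observatory Tasting — 4 in total.

4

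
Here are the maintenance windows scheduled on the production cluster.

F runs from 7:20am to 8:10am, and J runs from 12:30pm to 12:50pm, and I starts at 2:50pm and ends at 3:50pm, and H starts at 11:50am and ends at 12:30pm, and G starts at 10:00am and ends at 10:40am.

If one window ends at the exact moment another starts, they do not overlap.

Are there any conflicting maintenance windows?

Two intervals overlap when each starts before the other ends.
Sorted by start: F, G, H, J, I.
G starts after F ends; F is clear from here.
H starts after G ends; G is clear from here.
J starts exactly when H ends (back-to-back, no overlap); H is clear from here.
I starts after J ends.
Every pair is clear; the schedule has no overlaps.

No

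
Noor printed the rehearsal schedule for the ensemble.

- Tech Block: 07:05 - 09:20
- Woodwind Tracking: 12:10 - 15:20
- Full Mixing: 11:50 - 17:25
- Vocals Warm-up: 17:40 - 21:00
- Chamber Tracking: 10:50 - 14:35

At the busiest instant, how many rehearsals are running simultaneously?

3

Sort all start/end points and keep a running count:
07:05 start Tech Block → 1
09:20 end Tech Block → 0
10:50 start Chamber Tracking → 1
11:50 start Full Mixing → 2
12:10 start Woodwind Tracking → 3
14:35 end Chamber Tracking → 2
15:20 end Woodwind Tracking → 1
17:25 end Full Mixing → 0
17:40 start Vocals Warm-up → 1
21:00 end Vocals Warm-up → 0
Peak is 3, at 12:10 (Chamber Tracking, Full Mixing, Woodwind Tracking).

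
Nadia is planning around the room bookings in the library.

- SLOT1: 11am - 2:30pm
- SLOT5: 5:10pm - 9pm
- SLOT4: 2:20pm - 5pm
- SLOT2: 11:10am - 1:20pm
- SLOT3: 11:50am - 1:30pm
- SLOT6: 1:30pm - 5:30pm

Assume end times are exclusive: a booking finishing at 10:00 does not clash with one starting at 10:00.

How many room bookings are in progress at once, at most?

Sort all start/end points and keep a running count:
11am start SLOT1 → 1
11:10am start SLOT2 → 2
11:50am start SLOT3 → 3
1:20pm end SLOT2 → 2
1:30pm end SLOT3 → 1
1:30pm start SLOT6 → 2
2:20pm start SLOT4 → 3
2:30pm end SLOT1 → 2
5pm end SLOT4 → 1
5:10pm start SLOT5 → 2
5:30pm end SLOT6 → 1
9pm end SLOT5 → 0
Peak is 3, at 11:50am (SLOT1, SLOT2, SLOT3).

3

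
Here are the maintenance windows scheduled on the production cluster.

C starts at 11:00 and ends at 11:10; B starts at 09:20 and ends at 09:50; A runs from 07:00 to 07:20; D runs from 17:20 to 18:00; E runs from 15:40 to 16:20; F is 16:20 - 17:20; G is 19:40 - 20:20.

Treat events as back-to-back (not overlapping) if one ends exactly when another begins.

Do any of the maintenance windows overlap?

Two intervals overlap when each starts before the other ends.
Sorted by start: A, B, C, E, F, D, G.
B starts after A ends, so A has no further overlaps.
C starts after B ends, so B has no further overlaps.
E starts after C ends, so C has no further overlaps.
F starts exactly when E ends (back-to-back, no overlap), so E has no further overlaps.
D starts exactly when F ends (back-to-back, no overlap), so F has no further overlaps.
G starts after D ends.
Every pair is clear; the schedule has no overlaps.

No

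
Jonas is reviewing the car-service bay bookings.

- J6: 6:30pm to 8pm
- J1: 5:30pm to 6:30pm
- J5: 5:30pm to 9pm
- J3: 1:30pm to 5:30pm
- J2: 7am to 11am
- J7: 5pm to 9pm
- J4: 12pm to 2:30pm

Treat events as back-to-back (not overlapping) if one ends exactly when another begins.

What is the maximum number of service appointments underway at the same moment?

Walk through starts and ends in time order (an end at T is processed before a start at T):
7am start J2 → 1
11am end J2 → 0
12pm start J4 → 1
1:30pm start J3 → 2
2:30pm end J4 → 1
5pm start J7 → 2
5:30pm end J3 → 1
5:30pm start J1 → 2
5:30pm start J5 → 3
6:30pm end J1 → 2
6:30pm start J6 → 3
8pm end J6 → 2
9pm end J5 → 1
9pm end J7 → 0
Peak is 3, at 5:30pm (J1, J5, J7).

3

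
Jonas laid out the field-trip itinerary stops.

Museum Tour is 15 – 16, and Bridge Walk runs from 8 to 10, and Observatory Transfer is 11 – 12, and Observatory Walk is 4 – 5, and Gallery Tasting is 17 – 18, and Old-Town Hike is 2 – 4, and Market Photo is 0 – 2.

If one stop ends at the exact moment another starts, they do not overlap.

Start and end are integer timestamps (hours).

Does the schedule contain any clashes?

No

Check each pair: they overlap iff neither finishes before the other starts.
Sorted by start: Market Photo, Old-Town Hike, Observatory Walk, Bridge Walk, Observatory Transfer, Museum Tour, Gallery Tasting.
Old-Town Hike starts exactly when Market Photo ends (back-to-back, no overlap), so Market Photo has no further overlaps.
Observatory Walk starts exactly when Old-Town Hike ends (back-to-back, no overlap), so Old-Town Hike has no further overlaps.
Bridge Walk starts after Observatory Walk ends, so Observatory Walk has no further overlaps.
Observatory Transfer starts after Bridge Walk ends, so Bridge Walk has no further overlaps.
Museum Tour starts after Observatory Transfer ends, so Observatory Transfer has no further overlaps.
Gallery Tasting starts after Museum Tour ends.
Every pair is clear; the schedule has no overlaps.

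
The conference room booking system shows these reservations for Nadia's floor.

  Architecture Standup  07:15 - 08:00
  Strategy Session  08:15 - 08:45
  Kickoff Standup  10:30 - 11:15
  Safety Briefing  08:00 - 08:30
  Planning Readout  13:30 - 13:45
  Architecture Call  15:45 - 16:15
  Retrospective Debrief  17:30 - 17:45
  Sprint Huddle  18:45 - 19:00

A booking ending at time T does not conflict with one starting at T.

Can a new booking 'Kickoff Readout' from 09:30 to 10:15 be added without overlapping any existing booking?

Yes — the slot is free

Architecture Standup: ends 08:00 at or before Kickoff Readout starts 09:30 → clear.
Safety Briefing: ends 08:30 at or before Kickoff Readout starts 09:30 → clear.
Strategy Session: ends 08:45 at or before Kickoff Readout starts 09:30 → clear.
Kickoff Standup: starts 10:30 at or after Kickoff Readout ends 10:15 → clear.
Planning Readout: starts 13:30 at or after Kickoff Readout ends 10:15 → clear.
Architecture Call: starts 15:45 at or after Kickoff Readout ends 10:15 → clear.
Retrospective Debrief: starts 17:30 at or after Kickoff Readout ends 10:15 → clear.
Sprint Huddle: starts 18:45 at or after Kickoff Readout ends 10:15 → clear.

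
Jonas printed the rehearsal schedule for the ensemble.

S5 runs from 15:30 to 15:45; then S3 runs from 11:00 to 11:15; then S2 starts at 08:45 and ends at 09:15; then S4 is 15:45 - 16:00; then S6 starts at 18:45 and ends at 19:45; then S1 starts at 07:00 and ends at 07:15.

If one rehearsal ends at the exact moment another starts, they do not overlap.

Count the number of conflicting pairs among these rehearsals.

Check each pair: they overlap iff neither finishes before the other starts.
Sorted by start: S1, S2, S3, S5, S4, S6.
S2 starts after S1 ends, so nothing later overlaps S1 either.
S3 starts after S2 ends, so nothing later overlaps S2 either.
S5 starts after S3 ends, so nothing later overlaps S3 either.
S4 starts exactly when S5 ends (back-to-back, no overlap), so nothing later overlaps S5 either.
S6 starts after S4 ends.
No pair overlaps.

0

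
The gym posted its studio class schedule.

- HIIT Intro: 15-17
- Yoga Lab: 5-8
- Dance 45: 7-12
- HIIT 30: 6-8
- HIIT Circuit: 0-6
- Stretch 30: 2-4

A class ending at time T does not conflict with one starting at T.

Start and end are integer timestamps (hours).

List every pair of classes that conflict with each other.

Dance 45 & HIIT 30, Dance 45 & Yoga Lab, HIIT 30 & Yoga Lab, HIIT Circuit & Stretch 30, HIIT Circuit & Yoga Lab

Sorted by start: HIIT Circuit, Stretch 30, Yoga Lab, HIIT 30, Dance 45, HIIT Intro.
Stretch 30 starts before HIIT Circuit ends → HIIT Circuit and Stretch 30 overlap.
Yoga Lab starts before HIIT Circuit ends → HIIT Circuit and Yoga Lab overlap.
HIIT 30 starts exactly when HIIT Circuit ends (back-to-back, no overlap); HIIT Circuit is clear from here.
Yoga Lab starts after Stretch 30 ends; Stretch 30 is clear from here.
HIIT 30 starts before Yoga Lab ends → Yoga Lab and HIIT 30 overlap.
Dance 45 starts before Yoga Lab ends → Yoga Lab and Dance 45 overlap.
HIIT Intro starts after Yoga Lab ends.
Dance 45 starts before HIIT 30 ends → HIIT 30 and Dance 45 overlap.
HIIT Intro starts after HIIT 30 ends.
HIIT Intro starts after Dance 45 ends.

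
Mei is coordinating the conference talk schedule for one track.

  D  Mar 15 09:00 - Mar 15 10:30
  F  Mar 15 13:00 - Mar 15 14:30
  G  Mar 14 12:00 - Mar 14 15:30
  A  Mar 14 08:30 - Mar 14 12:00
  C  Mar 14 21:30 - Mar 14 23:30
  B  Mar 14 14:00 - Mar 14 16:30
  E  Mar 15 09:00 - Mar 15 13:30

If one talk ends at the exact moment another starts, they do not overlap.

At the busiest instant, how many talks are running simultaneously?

Walk through starts and ends in time order (an end at T is processed before a start at T):
Mar 14 08:30 start A → 1
Mar 14 12:00 end A → 0
Mar 14 12:00 start G → 1
Mar 14 14:00 start B → 2
Mar 14 15:30 end G → 1
Mar 14 16:30 end B → 0
Mar 14 21:30 start C → 1
Mar 14 23:30 end C → 0
Mar 15 09:00 start D → 1
Mar 15 09:00 start E → 2
Mar 15 10:30 end D → 1
Mar 15 13:00 start F → 2
Mar 15 13:30 end E → 1
Mar 15 14:30 end F → 0
Peak is 2, at Mar 14 14:00 (B, G).

2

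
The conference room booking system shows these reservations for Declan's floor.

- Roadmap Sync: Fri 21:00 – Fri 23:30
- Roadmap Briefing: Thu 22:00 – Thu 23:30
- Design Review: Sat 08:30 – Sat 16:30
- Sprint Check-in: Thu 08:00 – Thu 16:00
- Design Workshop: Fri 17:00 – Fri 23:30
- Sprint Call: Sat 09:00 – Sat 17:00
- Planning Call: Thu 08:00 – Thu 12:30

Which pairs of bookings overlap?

Design Review & Sprint Call, Design Workshop & Roadmap Sync, Planning Call & Sprint Check-in

Sorted by start: Planning Call, Sprint Check-in, Roadmap Briefing, Design Workshop, Roadmap Sync, Design Review, Sprint Call.
Sprint Check-in starts before Planning Call ends → Planning Call and Sprint Check-in overlap.
Roadmap Briefing starts after Planning Call ends, so Planning Call has no further overlaps.
Roadmap Briefing starts after Sprint Check-in ends, so Sprint Check-in has no further overlaps.
Design Workshop starts after Roadmap Briefing ends, so Roadmap Briefing has no further overlaps.
Roadmap Sync starts before Design Workshop ends → Design Workshop and Roadmap Sync overlap.
Design Review starts after Design Workshop ends, so Design Workshop has no further overlaps.
Design Review starts after Roadmap Sync ends, so Roadmap Sync has no further overlaps.
Sprint Call starts before Design Review ends → Design Review and Sprint Call overlap.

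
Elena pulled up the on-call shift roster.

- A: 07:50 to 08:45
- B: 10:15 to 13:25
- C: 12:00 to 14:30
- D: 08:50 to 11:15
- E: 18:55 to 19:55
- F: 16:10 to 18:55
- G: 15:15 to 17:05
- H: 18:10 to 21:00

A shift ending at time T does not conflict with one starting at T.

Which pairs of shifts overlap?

B & C, B & D, E & H, F & G, F & H

Sorted by start: A, D, B, C, G, F, H, E.
D starts after A ends, so nothing later overlaps A either.
B starts before D ends → D and B overlap.
C starts after D ends, so nothing later overlaps D either.
C starts before B ends → B and C overlap.
G starts after B ends, so nothing later overlaps B either.
G starts after C ends, so nothing later overlaps C either.
F starts before G ends → G and F overlap.
H starts after G ends, so nothing later overlaps G either.
H starts before F ends → F and H overlap.
E starts exactly when F ends (back-to-back, no overlap).
E starts before H ends → H and E overlap.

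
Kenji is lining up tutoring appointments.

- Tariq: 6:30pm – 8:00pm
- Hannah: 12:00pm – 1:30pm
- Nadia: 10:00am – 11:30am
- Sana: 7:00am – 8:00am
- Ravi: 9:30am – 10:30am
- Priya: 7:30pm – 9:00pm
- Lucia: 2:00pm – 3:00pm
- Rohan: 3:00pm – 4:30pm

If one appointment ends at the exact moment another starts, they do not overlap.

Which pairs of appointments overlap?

Check each pair: they overlap iff neither finishes before the other starts.
Sorted by start: Sana, Ravi, Nadia, Hannah, Lucia, Rohan, Tariq, Priya.
Ravi starts after Sana ends; Sana is clear from here.
Nadia starts before Ravi ends → Ravi and Nadia overlap.
Hannah starts after Ravi ends; Ravi is clear from here.
Hannah starts after Nadia ends; Nadia is clear from here.
Lucia starts after Hannah ends; Hannah is clear from here.
Rohan starts exactly when Lucia ends (back-to-back, no overlap); Lucia is clear from here.
Tariq starts after Rohan ends; Rohan is clear from here.
Priya starts before Tariq ends → Tariq and Priya overlap.

Nadia & Ravi, Priya & Tariq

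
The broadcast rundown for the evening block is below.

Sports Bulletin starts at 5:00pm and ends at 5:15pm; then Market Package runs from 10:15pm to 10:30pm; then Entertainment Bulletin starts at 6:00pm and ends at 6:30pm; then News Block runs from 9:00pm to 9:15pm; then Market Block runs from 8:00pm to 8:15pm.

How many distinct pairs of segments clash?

Two intervals overlap when each starts before the other ends.
Sorted by start: Sports Bulletin, Entertainment Bulletin, Market Block, News Block, Market Package.
Entertainment Bulletin starts after Sports Bulletin ends, so Sports Bulletin has no further overlaps.
Market Block starts after Entertainment Bulletin ends, so Entertainment Bulletin has no further overlaps.
News Block starts after Market Block ends, so Market Block has no further overlaps.
Market Package starts after News Block ends.
No pair overlaps.

0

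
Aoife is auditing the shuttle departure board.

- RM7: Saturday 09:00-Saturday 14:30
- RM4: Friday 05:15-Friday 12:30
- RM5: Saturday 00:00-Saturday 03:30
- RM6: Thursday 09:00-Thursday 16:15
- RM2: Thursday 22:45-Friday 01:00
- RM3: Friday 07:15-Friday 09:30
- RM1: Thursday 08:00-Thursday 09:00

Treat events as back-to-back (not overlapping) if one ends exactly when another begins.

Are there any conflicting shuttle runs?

Check each pair: they overlap iff neither finishes before the other starts.
Sorted by start: RM1, RM6, RM2, RM4, RM3, RM5, RM7.
RM6 starts exactly when RM1 ends (back-to-back, no overlap); RM1 is clear from here.
RM2 starts after RM6 ends; RM6 is clear from here.
RM4 starts after RM2 ends; RM2 is clear from here.
RM3 starts before RM4 ends → RM4 and RM3 overlap.
That's a conflict, so the schedule is not conflict-free.

Yes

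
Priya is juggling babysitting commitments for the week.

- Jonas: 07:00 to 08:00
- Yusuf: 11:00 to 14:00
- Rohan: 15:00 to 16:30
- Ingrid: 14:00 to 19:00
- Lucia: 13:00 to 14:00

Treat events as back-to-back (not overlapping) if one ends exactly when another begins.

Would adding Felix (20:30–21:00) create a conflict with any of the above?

Jonas: ends 08:00 at or before Felix starts 20:30 → clear.
Yusuf: ends 14:00 at or before Felix starts 20:30 → clear.
Lucia: ends 14:00 at or before Felix starts 20:30 → clear.
Ingrid: ends 19:00 at or before Felix starts 20:30 → clear.
Rohan: ends 16:30 at or before Felix starts 20:30 → clear.

No — it doesn't clash with anything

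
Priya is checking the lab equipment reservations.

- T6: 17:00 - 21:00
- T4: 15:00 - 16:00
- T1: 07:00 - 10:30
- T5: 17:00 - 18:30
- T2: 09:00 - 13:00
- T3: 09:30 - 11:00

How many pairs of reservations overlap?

4

Sorted by start: T1, T2, T3, T4, T5, T6.
T2 starts before T1 ends → T1 and T2 overlap.
T3 starts before T1 ends → T1 and T3 overlap.
T4 starts after T1 ends — done with T1.
T3 starts before T2 ends → T2 and T3 overlap.
T4 starts after T2 ends — done with T2.
T4 starts after T3 ends — done with T3.
T5 starts after T4 ends — done with T4.
T6 starts before T5 ends → T5 and T6 overlap.
Overlapping pairs: T1 & T2, T1 & T3, T2 & T3, T5 & T6 — 4 in total.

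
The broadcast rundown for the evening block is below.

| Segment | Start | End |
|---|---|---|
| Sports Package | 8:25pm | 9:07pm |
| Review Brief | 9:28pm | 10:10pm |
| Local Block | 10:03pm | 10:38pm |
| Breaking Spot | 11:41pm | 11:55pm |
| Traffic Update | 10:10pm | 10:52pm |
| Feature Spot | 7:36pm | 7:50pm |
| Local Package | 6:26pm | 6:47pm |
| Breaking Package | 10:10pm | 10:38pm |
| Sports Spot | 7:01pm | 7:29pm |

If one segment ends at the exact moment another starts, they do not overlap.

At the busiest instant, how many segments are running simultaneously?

3

Sweep the timeline, counting +1 at each start and −1 at each end (ends before starts at a tie):
6:26pm start Local Package → 1
6:47pm end Local Package → 0
7:01pm start Sports Spot → 1
7:29pm end Sports Spot → 0
7:36pm start Feature Spot → 1
7:50pm end Feature Spot → 0
8:25pm start Sports Package → 1
9:07pm end Sports Package → 0
9:28pm start Review Brief → 1
10:03pm start Local Block → 2
10:10pm end Review Brief → 1
10:10pm start Breaking Package → 2
10:10pm start Traffic Update → 3
10:38pm end Breaking Package → 2
10:38pm end Local Block → 1
10:52pm end Traffic Update → 0
11:41pm start Breaking Spot → 1
11:55pm end Breaking Spot → 0
Peak is 3, at 10:10pm (Breaking Package, Local Block, Traffic Update).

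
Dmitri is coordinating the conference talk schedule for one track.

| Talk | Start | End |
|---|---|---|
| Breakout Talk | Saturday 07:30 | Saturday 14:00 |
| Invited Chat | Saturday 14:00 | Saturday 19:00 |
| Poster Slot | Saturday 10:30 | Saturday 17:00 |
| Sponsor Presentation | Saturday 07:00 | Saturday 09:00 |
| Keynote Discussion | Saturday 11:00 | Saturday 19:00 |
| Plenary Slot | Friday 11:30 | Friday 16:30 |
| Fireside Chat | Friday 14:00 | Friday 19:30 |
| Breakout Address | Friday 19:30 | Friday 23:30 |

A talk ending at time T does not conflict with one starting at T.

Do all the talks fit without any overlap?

No

Two intervals overlap when each starts before the other ends.
Sorted by start: Plenary Slot, Fireside Chat, Breakout Address, Sponsor Presentation, Breakout Talk, Poster Slot, Keynote Discussion, Invited Chat.
Fireside Chat starts before Plenary Slot ends → Plenary Slot and Fireside Chat overlap.
That's a conflict, so the schedule is not conflict-free.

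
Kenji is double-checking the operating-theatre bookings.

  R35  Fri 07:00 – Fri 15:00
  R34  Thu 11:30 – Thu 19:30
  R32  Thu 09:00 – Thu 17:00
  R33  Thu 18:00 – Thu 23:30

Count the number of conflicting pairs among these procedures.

Sorted by start: R32, R34, R33, R35.
R34 starts before R32 ends → R32 and R34 overlap.
R33 starts after R32 ends — done with R32.
R33 starts before R34 ends → R34 and R33 overlap.
R35 starts after R34 ends.
R35 starts after R33 ends.
Overlapping pairs: R32 & R34, R33 & R34 — 2 in total.

2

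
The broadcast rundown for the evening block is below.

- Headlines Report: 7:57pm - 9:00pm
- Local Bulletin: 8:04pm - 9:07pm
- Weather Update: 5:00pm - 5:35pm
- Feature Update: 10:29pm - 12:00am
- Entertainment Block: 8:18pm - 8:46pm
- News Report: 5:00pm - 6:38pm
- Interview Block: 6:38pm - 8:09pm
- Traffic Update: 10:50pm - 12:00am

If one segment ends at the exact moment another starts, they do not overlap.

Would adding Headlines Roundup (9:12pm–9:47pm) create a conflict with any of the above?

Weather Update: ends 5:35pm at or before Headlines Roundup starts 9:12pm → clear.
News Report: ends 6:38pm at or before Headlines Roundup starts 9:12pm → clear.
Interview Block: ends 8:09pm at or before Headlines Roundup starts 9:12pm → clear.
Headlines Report: ends 9:00pm at or before Headlines Roundup starts 9:12pm → clear.
Local Bulletin: ends 9:07pm at or before Headlines Roundup starts 9:12pm → clear.
Entertainment Block: ends 8:46pm at or before Headlines Roundup starts 9:12pm → clear.
Feature Update: starts 10:29pm at or after Headlines Roundup ends 9:47pm → clear.
Traffic Update: starts 10:50pm at or after Headlines Roundup ends 9:47pm → clear.

No — it doesn't clash with anything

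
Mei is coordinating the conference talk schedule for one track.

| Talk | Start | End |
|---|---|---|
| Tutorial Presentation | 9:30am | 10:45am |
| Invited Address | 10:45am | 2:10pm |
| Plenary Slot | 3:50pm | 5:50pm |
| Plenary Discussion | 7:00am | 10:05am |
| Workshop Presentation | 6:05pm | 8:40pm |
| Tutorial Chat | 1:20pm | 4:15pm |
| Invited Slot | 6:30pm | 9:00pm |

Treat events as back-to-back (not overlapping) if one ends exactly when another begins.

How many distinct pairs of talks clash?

4

Sorted by start: Plenary Discussion, Tutorial Presentation, Invited Address, Tutorial Chat, Plenary Slot, Workshop Presentation, Invited Slot.
Tutorial Presentation starts before Plenary Discussion ends → Plenary Discussion and Tutorial Presentation overlap.
Invited Address starts after Plenary Discussion ends, so Plenary Discussion has no further overlaps.
Invited Address starts exactly when Tutorial Presentation ends (back-to-back, no overlap), so Tutorial Presentation has no further overlaps.
Tutorial Chat starts before Invited Address ends → Invited Address and Tutorial Chat overlap.
Plenary Slot starts after Invited Address ends, so Invited Address has no further overlaps.
Plenary Slot starts before Tutorial Chat ends → Tutorial Chat and Plenary Slot overlap.
Workshop Presentation starts after Tutorial Chat ends, so Tutorial Chat has no further overlaps.
Workshop Presentation starts after Plenary Slot ends, so Plenary Slot has no further overlaps.
Invited Slot starts before Workshop Presentation ends → Workshop Presentation and Invited Slot overlap.
Overlapping pairs: Invited Address & Tutorial Chat, Invited Slot & Workshop Presentation, Plenary Discussion & Tutorial Presentation, Plenary Slot & Tutorial Chat — 4 in total.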